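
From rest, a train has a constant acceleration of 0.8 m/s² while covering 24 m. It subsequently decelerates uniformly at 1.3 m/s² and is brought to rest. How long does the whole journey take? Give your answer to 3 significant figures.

Phase 1 (accelerating): v₀ = 0 m/s, a = 0.8 m/s².
v² = v₀² + 2aΔx = 0² + 2·0.8·24 = 38.4 → v = 6.20 m/s
t = (v − v₀)/a = (6.20 − 0)/0.8 = 7.75 s

Phase 2 (decelerating): v₀ = 6.20 m/s, a = -1.3 m/s².
v = v₀ + at → t = (0 − 6.20) / -1.3 = 4.77 s
v² = v₀² + 2aΔx → Δx = (0² − 6.20²)/(2·-1.3) = 14.8 m
Total time = 7.75 + 4.77 = 12.5 s

12.5 s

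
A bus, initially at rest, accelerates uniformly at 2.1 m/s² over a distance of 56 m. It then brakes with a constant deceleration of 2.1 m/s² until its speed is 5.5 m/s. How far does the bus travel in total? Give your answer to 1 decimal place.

Phase 1 (accelerating): v₀ = 0 m/s, a = 2.1 m/s².
v² = v₀² + 2aΔx = 0² + 2·2.1·56 = 235 → v = 15.3 m/s
t = (v − v₀)/a = (15.3 − 0)/2.1 = 7.30 s

Phase 2 (decelerating): v₀ = 15.3 m/s, a = -2.1 m/s².
v = v₀ + at → t = (5.5 − 15.3) / -2.1 = 4.68 s
v² = v₀² + 2aΔx → Δx = (5.5² − 15.3²)/(2·-2.1) = 48.8 m
Total distance = 56.0 + 48.8 = 105 m

104.8 m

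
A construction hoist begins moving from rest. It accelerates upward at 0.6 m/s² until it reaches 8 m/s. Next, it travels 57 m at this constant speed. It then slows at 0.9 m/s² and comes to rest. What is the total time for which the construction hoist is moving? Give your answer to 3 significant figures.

Phase 1 (accelerating): v₀ = 0 m/s, a = 0.6 m/s².
v = v₀ + at → t = (8 − 0) / 0.6 = 13.3 s
v² = v₀² + 2aΔx → Δx = (8² − 0²)/(2·0.6) = 53.3 m

Phase 2 (constant speed): v₀ = 8.00 m/s, a = 0 m/s².
Constant speed: t = d/v = 57/8.00 = 7.12 s

Phase 3 (decelerating): v₀ = 8.00 m/s, a = -0.9 m/s².
v = v₀ + at → t = (0 − 8.00) / -0.9 = 8.89 s
v² = v₀² + 2aΔx → Δx = (0² − 8.00²)/(2·-0.9) = 35.6 m
Total time = 13.3 + 7.12 + 8.89 = 29.3 s

29.3 s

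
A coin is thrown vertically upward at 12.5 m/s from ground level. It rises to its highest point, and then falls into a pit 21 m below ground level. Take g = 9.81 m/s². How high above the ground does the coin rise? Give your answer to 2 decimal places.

7.96 m

Phase 1 (rising): v₀ = 12.5 m/s, a = -9.81 m/s².
v = v₀ + at → t = (0 − 12.5) / -9.81 = 1.27 s
v² = v₀² + 2aΔx → Δx = (0² − 12.5²)/(2·-9.81) = 7.96 m
Maximum height = 7.96 m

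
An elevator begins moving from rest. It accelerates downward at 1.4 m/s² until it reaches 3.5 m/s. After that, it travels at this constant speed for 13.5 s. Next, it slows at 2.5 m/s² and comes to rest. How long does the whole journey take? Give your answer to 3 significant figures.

Phase 1 (accelerating): v₀ = 0 m/s, a = 1.4 m/s².
v = v₀ + at → t = (3.5 − 0) / 1.4 = 2.50 s
v² = v₀² + 2aΔx → Δx = (3.5² − 0²)/(2·1.4) = 4.38 m

Phase 2 (constant speed): v₀ = 3.50 m/s, a = 0 m/s².
v = v₀ + at = 3.50 + (0)(13.5) = 3.50 m/s
Δx = v₀t + ½at² = 3.50·13.5 + 0.5·0·13.5² = 47.2 m

Phase 3 (decelerating): v₀ = 3.50 m/s, a = -2.5 m/s².
v = v₀ + at → t = (0 − 3.50) / -2.5 = 1.40 s
v² = v₀² + 2aΔx → Δx = (0² − 3.50²)/(2·-2.5) = 2.45 m
Total time = 2.50 + 13.5 + 1.40 = 17.4 s

17.4 s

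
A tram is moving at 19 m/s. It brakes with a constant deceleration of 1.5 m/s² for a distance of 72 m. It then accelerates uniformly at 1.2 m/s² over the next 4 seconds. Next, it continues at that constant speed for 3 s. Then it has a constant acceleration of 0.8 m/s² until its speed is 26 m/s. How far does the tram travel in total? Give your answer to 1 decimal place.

Phase 1 (decelerating): v₀ = 19.0 m/s, a = -1.5 m/s².
v² = v₀² + 2aΔx = 19.0² + 2·-1.5·72 = 145 → v = 12.0 m/s
t = (v − v₀)/a = (12.0 − 19.0)/-1.5 = 4.64 s

Phase 2 (accelerating): v₀ = 12.0 m/s, a = 1.2 m/s².
v = v₀ + at = 12.0 + (1.2)(4) = 16.8 m/s
Δx = v₀t + ½at² = 12.0·4 + 0.5·1.2·4² = 57.8 m

Phase 3 (constant speed): v₀ = 16.8 m/s, a = 0 m/s².
v = v₀ + at = 16.8 + (0)(3) = 16.8 m/s
Δx = v₀t + ½at² = 16.8·3 + 0.5·0·3² = 50.5 m

Phase 4 (accelerating): v₀ = 16.8 m/s, a = 0.8 m/s².
v = v₀ + at → t = (26 − 16.8) / 0.8 = 11.4 s
v² = v₀² + 2aΔx → Δx = (26² − 16.8²)/(2·0.8) = 245 m
Total distance = 72.0 + 57.8 + 50.5 + 245 = 426 m

425.5 m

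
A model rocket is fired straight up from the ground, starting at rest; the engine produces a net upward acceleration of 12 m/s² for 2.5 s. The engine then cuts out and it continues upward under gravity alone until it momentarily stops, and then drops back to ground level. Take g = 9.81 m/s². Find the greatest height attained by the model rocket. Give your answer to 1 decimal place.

83.4 m

Phase 1 (powered ascent): v₀ = 0 m/s, a = 12 m/s².
v = v₀ + at = 0 + (12)(2.5) = 30.0 m/s
Δx = v₀t + ½at² = 0·2.5 + 0.5·12·2.5² = 37.5 m

Phase 2 (coasting upward): v₀ = 30.0 m/s, a = -9.81 m/s².
v = v₀ + at → t = (0 − 30.0) / -9.81 = 3.06 s
v² = v₀² + 2aΔx → Δx = (0² − 30.0²)/(2·-9.81) = 45.9 m
Maximum height = 37.5 + 45.9 = 83.4 m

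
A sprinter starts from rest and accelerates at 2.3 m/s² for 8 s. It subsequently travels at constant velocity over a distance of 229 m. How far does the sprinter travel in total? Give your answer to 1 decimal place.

302.6 m

Phase 1 (accelerating): v₀ = 0 m/s, a = 2.3 m/s².
v = v₀ + at = 0 + (2.3)(8) = 18.4 m/s
Δx = v₀t + ½at² = 0·8 + 0.5·2.3·8² = 73.6 m

Phase 2 (constant speed): v₀ = 18.4 m/s, a = 0 m/s².
Constant speed: t = d/v = 229/18.4 = 12.4 s
Total distance = 73.6 + 229 = 303 m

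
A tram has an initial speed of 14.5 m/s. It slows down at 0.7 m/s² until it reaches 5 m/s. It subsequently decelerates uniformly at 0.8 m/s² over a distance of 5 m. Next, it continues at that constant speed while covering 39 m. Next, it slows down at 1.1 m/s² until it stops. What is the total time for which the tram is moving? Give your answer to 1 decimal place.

27.9 s

Phase 1 (decelerating): v₀ = 14.5 m/s, a = -0.7 m/s².
v = v₀ + at → t = (5 − 14.5) / -0.7 = 13.6 s
v² = v₀² + 2aΔx → Δx = (5² − 14.5²)/(2·-0.7) = 132 m

Phase 2 (decelerating): v₀ = 5.00 m/s, a = -0.8 m/s².
v² = v₀² + 2aΔx = 5.00² + 2·-0.8·5 = 17.0 → v = 4.12 m/s
t = (v − v₀)/a = (4.12 − 5.00)/-0.8 = 1.10 s

Phase 3 (constant speed): v₀ = 4.12 m/s, a = 0 m/s².
Constant speed: t = d/v = 39/4.12 = 9.46 s

Phase 4 (decelerating): v₀ = 4.12 m/s, a = -1.1 m/s².
v = v₀ + at → t = (0 − 4.12) / -1.1 = 3.75 s
v² = v₀² + 2aΔx → Δx = (0² − 4.12²)/(2·-1.1) = 7.73 m
Total time = 13.6 + 1.10 + 9.46 + 3.75 = 27.9 s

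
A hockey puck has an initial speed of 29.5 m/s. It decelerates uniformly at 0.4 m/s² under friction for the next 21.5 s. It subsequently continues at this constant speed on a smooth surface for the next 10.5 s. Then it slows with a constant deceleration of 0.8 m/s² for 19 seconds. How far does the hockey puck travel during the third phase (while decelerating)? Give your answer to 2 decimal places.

252.70 m

Phase 1 (decelerating): v₀ = 29.5 m/s, a = -0.4 m/s².
v = v₀ + at = 29.5 + (-0.4)(21.5) = 20.9 m/s
Δx = v₀t + ½at² = 29.5·21.5 + 0.5·-0.4·21.5² = 542 m

Phase 2 (constant speed): v₀ = 20.9 m/s, a = 0 m/s².
v = v₀ + at = 20.9 + (0)(10.5) = 20.9 m/s
Δx = v₀t + ½at² = 20.9·10.5 + 0.5·0·10.5² = 219 m

Phase 3 (decelerating): v₀ = 20.9 m/s, a = -0.8 m/s².
v = v₀ + at = 20.9 + (-0.8)(19) = 5.70 m/s
Δx = v₀t + ½at² = 20.9·19 + 0.5·-0.8·19² = 253 m
Distance in phase 3 = 253 m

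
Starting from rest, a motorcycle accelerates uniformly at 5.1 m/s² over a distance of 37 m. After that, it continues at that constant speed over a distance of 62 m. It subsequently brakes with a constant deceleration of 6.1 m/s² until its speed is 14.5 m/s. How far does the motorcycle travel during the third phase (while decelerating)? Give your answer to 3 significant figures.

13.7 m

Phase 1 (accelerating): v₀ = 0 m/s, a = 5.1 m/s².
v² = v₀² + 2aΔx = 0² + 2·5.1·37 = 377 → v = 19.4 m/s
t = (v − v₀)/a = (19.4 − 0)/5.1 = 3.81 s

Phase 2 (constant speed): v₀ = 19.4 m/s, a = 0 m/s².
Constant speed: t = d/v = 62/19.4 = 3.19 s

Phase 3 (decelerating): v₀ = 19.4 m/s, a = -6.1 m/s².
v = v₀ + at → t = (14.5 − 19.4) / -6.1 = 0.808 s
v² = v₀² + 2aΔx → Δx = (14.5² − 19.4²)/(2·-6.1) = 13.7 m
Distance in phase 3 = 13.7 m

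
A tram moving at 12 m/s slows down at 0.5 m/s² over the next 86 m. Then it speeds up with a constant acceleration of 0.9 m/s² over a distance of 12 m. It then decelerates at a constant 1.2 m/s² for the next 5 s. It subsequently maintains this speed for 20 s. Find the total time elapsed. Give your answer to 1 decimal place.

35.2 s

Phase 1 (decelerating): v₀ = 12.0 m/s, a = -0.5 m/s².
v² = v₀² + 2aΔx = 12.0² + 2·-0.5·86 = 58.0 → v = 7.62 m/s
t = (v − v₀)/a = (7.62 − 12.0)/-0.5 = 8.77 s

Phase 2 (accelerating): v₀ = 7.62 m/s, a = 0.9 m/s².
v² = v₀² + 2aΔx = 7.62² + 2·0.9·12 = 79.6 → v = 8.92 m/s
t = (v − v₀)/a = (8.92 − 7.62)/0.9 = 1.45 s

Phase 3 (decelerating): v₀ = 8.92 m/s, a = -1.2 m/s².
v = v₀ + at = 8.92 + (-1.2)(5) = 2.92 m/s
Δx = v₀t + ½at² = 8.92·5 + 0.5·-1.2·5² = 29.6 m

Phase 4 (constant speed): v₀ = 2.92 m/s, a = 0 m/s².
v = v₀ + at = 2.92 + (0)(20) = 2.92 m/s
Δx = v₀t + ½at² = 2.92·20 + 0.5·0·20² = 58.4 m
Total time = 8.77 + 1.45 + 5.00 + 20.0 = 35.2 s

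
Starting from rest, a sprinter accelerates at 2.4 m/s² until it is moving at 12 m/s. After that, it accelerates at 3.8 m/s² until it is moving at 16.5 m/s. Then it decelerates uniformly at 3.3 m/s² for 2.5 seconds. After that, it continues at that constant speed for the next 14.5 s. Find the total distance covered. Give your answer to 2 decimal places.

197.44 m

Phase 1 (accelerating): v₀ = 0 m/s, a = 2.4 m/s².
v = v₀ + at → t = (12 − 0) / 2.4 = 5.00 s
v² = v₀² + 2aΔx → Δx = (12² − 0²)/(2·2.4) = 30.0 m

Phase 2 (accelerating): v₀ = 12.0 m/s, a = 3.8 m/s².
v = v₀ + at → t = (16.5 − 12.0) / 3.8 = 1.18 s
v² = v₀² + 2aΔx → Δx = (16.5² − 12.0²)/(2·3.8) = 16.9 m

Phase 3 (decelerating): v₀ = 16.5 m/s, a = -3.3 m/s².
v = v₀ + at = 16.5 + (-3.3)(2.5) = 8.25 m/s
Δx = v₀t + ½at² = 16.5·2.5 + 0.5·-3.3·2.5² = 30.9 m

Phase 4 (constant speed): v₀ = 8.25 m/s, a = 0 m/s².
v = v₀ + at = 8.25 + (0)(14.5) = 8.25 m/s
Δx = v₀t + ½at² = 8.25·14.5 + 0.5·0·14.5² = 120 m
Total distance = 30.0 + 16.9 + 30.9 + 120 = 197 m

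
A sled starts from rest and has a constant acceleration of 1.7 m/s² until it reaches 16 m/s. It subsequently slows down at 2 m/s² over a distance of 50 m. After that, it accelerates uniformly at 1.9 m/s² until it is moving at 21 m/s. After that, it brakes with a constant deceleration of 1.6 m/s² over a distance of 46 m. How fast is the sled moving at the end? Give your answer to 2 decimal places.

Phase 1 (accelerating): v₀ = 0 m/s, a = 1.7 m/s².
v = v₀ + at → t = (16 − 0) / 1.7 = 9.41 s
v² = v₀² + 2aΔx → Δx = (16² − 0²)/(2·1.7) = 75.3 m

Phase 2 (decelerating): v₀ = 16.0 m/s, a = -2 m/s².
v² = v₀² + 2aΔx = 16.0² + 2·-2·50 = 56.0 → v = 7.48 m/s
t = (v − v₀)/a = (7.48 − 16.0)/-2 = 4.26 s

Phase 3 (accelerating): v₀ = 7.48 m/s, a = 1.9 m/s².
v = v₀ + at → t = (21 − 7.48) / 1.9 = 7.11 s
v² = v₀² + 2aΔx → Δx = (21² − 7.48²)/(2·1.9) = 101 m

Phase 4 (decelerating): v₀ = 21.0 m/s, a = -1.6 m/s².
v² = v₀² + 2aΔx = 21.0² + 2·-1.6·46 = 294 → v = 17.1 m/s
t = (v − v₀)/a = (17.1 − 21.0)/-1.6 = 2.41 s
Final speed = 17.1 m/s

17.14 m/s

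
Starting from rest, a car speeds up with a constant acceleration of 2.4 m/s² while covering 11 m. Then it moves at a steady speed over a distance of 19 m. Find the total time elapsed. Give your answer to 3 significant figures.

5.64 s

Phase 1 (accelerating): v₀ = 0 m/s, a = 2.4 m/s².
v² = v₀² + 2aΔx = 0² + 2·2.4·11 = 52.8 → v = 7.27 m/s
t = (v − v₀)/a = (7.27 − 0)/2.4 = 3.03 s

Phase 2 (constant speed): v₀ = 7.27 m/s, a = 0 m/s².
Constant speed: t = d/v = 19/7.27 = 2.61 s
Total time = 3.03 + 2.61 = 5.64 s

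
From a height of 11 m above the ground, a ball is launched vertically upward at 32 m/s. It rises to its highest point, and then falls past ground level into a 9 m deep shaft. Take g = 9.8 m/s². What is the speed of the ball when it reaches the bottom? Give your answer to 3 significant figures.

Phase 1 (rising): v₀ = 32.0 m/s, a = -9.8 m/s².
v = v₀ + at → t = (0 − 32.0) / -9.8 = 3.27 s
v² = v₀² + 2aΔx → Δx = (0² − 32.0²)/(2·-9.8) = 52.2 m

Phase 2 (falling): v₀ = 0 m/s, a = -9.8 m/s².
Falls 72.2 m from rest: t = √(2·72.2/9.8) = 3.84 s; v = g·t = 37.6 m/s.
Final speed = 37.6 m/s

37.6 m/s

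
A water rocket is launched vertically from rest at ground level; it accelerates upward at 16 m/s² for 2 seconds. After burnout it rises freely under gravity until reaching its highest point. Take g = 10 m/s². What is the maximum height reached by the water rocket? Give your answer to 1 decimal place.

Phase 1 (powered ascent): v₀ = 0 m/s, a = 16 m/s².
v = v₀ + at = 0 + (16)(2) = 32.0 m/s
Δx = v₀t + ½at² = 0·2 + 0.5·16·2² = 32.0 m

Phase 2 (coasting upward): v₀ = 32.0 m/s, a = -10 m/s².
v = v₀ + at → t = (0 − 32.0) / -10 = 3.20 s
v² = v₀² + 2aΔx → Δx = (0² − 32.0²)/(2·-10) = 51.2 m
Maximum height = 32.0 + 51.2 = 83.2 m

83.2 m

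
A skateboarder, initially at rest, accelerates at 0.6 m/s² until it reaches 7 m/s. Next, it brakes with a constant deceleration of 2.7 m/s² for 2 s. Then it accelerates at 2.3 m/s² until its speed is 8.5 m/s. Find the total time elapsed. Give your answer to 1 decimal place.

16.7 s

Phase 1 (accelerating): v₀ = 0 m/s, a = 0.6 m/s².
v = v₀ + at → t = (7 − 0) / 0.6 = 11.7 s
v² = v₀² + 2aΔx → Δx = (7² − 0²)/(2·0.6) = 40.8 m

Phase 2 (decelerating): v₀ = 7.00 m/s, a = -2.7 m/s².
v = v₀ + at = 7.00 + (-2.7)(2) = 1.60 m/s
Δx = v₀t + ½at² = 7.00·2 + 0.5·-2.7·2² = 8.60 m

Phase 3 (accelerating): v₀ = 1.60 m/s, a = 2.3 m/s².
v = v₀ + at → t = (8.5 − 1.60) / 2.3 = 3.00 s
v² = v₀² + 2aΔx → Δx = (8.5² − 1.60²)/(2·2.3) = 15.2 m
Total time = 11.7 + 2.00 + 3.00 = 16.7 s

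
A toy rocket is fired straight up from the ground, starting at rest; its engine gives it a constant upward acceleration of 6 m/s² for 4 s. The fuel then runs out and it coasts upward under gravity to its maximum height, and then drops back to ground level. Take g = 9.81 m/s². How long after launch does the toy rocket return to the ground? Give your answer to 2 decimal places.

Phase 1 (powered ascent): v₀ = 0 m/s, a = 6 m/s².
v = v₀ + at = 0 + (6)(4) = 24.0 m/s
Δx = v₀t + ½at² = 0·4 + 0.5·6·4² = 48.0 m

Phase 2 (coasting upward): v₀ = 24.0 m/s, a = -9.81 m/s².
v = v₀ + at → t = (0 − 24.0) / -9.81 = 2.45 s
v² = v₀² + 2aΔx → Δx = (0² − 24.0²)/(2·-9.81) = 29.4 m

Phase 3 (free fall): v₀ = 0 m/s, a = -9.81 m/s².
Falls 77.4 m from rest: t = √(2·77.4/9.81) = 3.97 s; v = g·t = 39.0 m/s.
Total time = 4.00 + 2.45 + 3.97 = 10.4 s

10.42 s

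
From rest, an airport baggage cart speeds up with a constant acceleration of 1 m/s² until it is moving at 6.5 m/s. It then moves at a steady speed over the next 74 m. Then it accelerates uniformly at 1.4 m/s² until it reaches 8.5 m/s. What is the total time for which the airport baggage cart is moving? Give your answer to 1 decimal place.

Phase 1 (accelerating): v₀ = 0 m/s, a = 1 m/s².
v = v₀ + at → t = (6.5 − 0) / 1 = 6.50 s
v² = v₀² + 2aΔx → Δx = (6.5² − 0²)/(2·1) = 21.1 m

Phase 2 (constant speed): v₀ = 6.50 m/s, a = 0 m/s².
Constant speed: t = d/v = 74/6.50 = 11.4 s

Phase 3 (accelerating): v₀ = 6.50 m/s, a = 1.4 m/s².
v = v₀ + at → t = (8.5 − 6.50) / 1.4 = 1.43 s
v² = v₀² + 2aΔx → Δx = (8.5² − 6.50²)/(2·1.4) = 10.7 m
Total time = 6.50 + 11.4 + 1.43 = 19.3 s

19.3 s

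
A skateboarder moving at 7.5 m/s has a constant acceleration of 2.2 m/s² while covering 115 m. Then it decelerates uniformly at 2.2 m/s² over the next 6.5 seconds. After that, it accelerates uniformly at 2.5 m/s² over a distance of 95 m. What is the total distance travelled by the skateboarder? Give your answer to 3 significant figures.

Phase 1 (accelerating): v₀ = 7.50 m/s, a = 2.2 m/s².
v² = v₀² + 2aΔx = 7.50² + 2·2.2·115 = 562 → v = 23.7 m/s
t = (v − v₀)/a = (23.7 − 7.50)/2.2 = 7.37 s

Phase 2 (decelerating): v₀ = 23.7 m/s, a = -2.2 m/s².
v = v₀ + at = 23.7 + (-2.2)(6.5) = 9.41 m/s
Δx = v₀t + ½at² = 23.7·6.5 + 0.5·-2.2·6.5² = 108 m

Phase 3 (accelerating): v₀ = 9.41 m/s, a = 2.5 m/s².
v² = v₀² + 2aΔx = 9.41² + 2·2.5·95 = 564 → v = 23.7 m/s
t = (v − v₀)/a = (23.7 − 9.41)/2.5 = 5.73 s
Total distance = 115 + 108 + 95.0 = 318 m

318 m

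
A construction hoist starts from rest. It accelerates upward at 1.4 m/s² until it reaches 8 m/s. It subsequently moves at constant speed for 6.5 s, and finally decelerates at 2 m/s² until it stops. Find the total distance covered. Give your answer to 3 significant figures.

90.9 m

Phase 1 (accelerating): v₀ = 0 m/s, a = 1.4 m/s².
v = v₀ + at → t = (8 − 0) / 1.4 = 5.71 s
v² = v₀² + 2aΔx → Δx = (8² − 0²)/(2·1.4) = 22.9 m

Phase 2 (constant speed): v₀ = 8.00 m/s, a = 0 m/s².
v = v₀ + at = 8.00 + (0)(6.5) = 8.00 m/s
Δx = v₀t + ½at² = 8.00·6.5 + 0.5·0·6.5² = 52.0 m

Phase 3 (decelerating): v₀ = 8.00 m/s, a = -2 m/s².
v = v₀ + at → t = (0 − 8.00) / -2 = 4.00 s
v² = v₀² + 2aΔx → Δx = (0² − 8.00²)/(2·-2) = 16.0 m
Total distance = 22.9 + 52.0 + 16.0 = 90.9 m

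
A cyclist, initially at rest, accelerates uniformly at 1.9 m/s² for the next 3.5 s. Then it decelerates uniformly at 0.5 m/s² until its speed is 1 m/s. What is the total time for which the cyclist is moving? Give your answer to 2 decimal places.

Phase 1 (accelerating): v₀ = 0 m/s, a = 1.9 m/s².
v = v₀ + at = 0 + (1.9)(3.5) = 6.65 m/s
Δx = v₀t + ½at² = 0·3.5 + 0.5·1.9·3.5² = 11.6 m

Phase 2 (decelerating): v₀ = 6.65 m/s, a = -0.5 m/s².
v = v₀ + at → t = (1 − 6.65) / -0.5 = 11.3 s
v² = v₀² + 2aΔx → Δx = (1² − 6.65²)/(2·-0.5) = 43.2 m
Total time = 3.50 + 11.3 = 14.8 s

14.80 s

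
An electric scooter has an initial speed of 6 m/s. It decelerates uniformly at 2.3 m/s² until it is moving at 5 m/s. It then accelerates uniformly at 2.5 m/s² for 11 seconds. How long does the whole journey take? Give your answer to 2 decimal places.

Phase 1 (decelerating): v₀ = 6.00 m/s, a = -2.3 m/s².
v = v₀ + at → t = (5 − 6.00) / -2.3 = 0.435 s
v² = v₀² + 2aΔx → Δx = (5² − 6.00²)/(2·-2.3) = 2.39 m

Phase 2 (accelerating): v₀ = 5.00 m/s, a = 2.5 m/s².
v = v₀ + at = 5.00 + (2.5)(11) = 32.5 m/s
Δx = v₀t + ½at² = 5.00·11 + 0.5·2.5·11² = 206 m
Total time = 0.435 + 11.0 = 11.4 s

11.43 s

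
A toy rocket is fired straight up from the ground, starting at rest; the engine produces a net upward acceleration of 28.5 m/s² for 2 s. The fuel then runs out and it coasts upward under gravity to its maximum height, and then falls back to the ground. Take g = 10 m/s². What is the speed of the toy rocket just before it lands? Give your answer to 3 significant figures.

66.2 m/s

Phase 1 (powered ascent): v₀ = 0 m/s, a = 28.5 m/s².
v = v₀ + at = 0 + (28.5)(2) = 57.0 m/s
Δx = v₀t + ½at² = 0·2 + 0.5·28.5·2² = 57.0 m

Phase 2 (coasting upward): v₀ = 57.0 m/s, a = -10 m/s².
v = v₀ + at → t = (0 − 57.0) / -10 = 5.70 s
v² = v₀² + 2aΔx → Δx = (0² − 57.0²)/(2·-10) = 162 m

Phase 3 (free fall): v₀ = 0 m/s, a = -10 m/s².
Falls 219 m from rest: t = √(2·219/10) = 6.62 s; v = g·t = 66.2 m/s.
Impact speed = 66.2 m/s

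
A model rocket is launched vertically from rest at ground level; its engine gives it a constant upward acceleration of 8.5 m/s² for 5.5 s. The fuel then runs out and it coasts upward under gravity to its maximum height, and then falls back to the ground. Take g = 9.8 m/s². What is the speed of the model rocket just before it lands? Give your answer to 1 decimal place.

Phase 1 (powered ascent): v₀ = 0 m/s, a = 8.5 m/s².
v = v₀ + at = 0 + (8.5)(5.5) = 46.8 m/s
Δx = v₀t + ½at² = 0·5.5 + 0.5·8.5·5.5² = 129 m

Phase 2 (coasting upward): v₀ = 46.8 m/s, a = -9.8 m/s².
v = v₀ + at → t = (0 − 46.8) / -9.8 = 4.77 s
v² = v₀² + 2aΔx → Δx = (0² − 46.8²)/(2·-9.8) = 112 m

Phase 3 (free fall): v₀ = 0 m/s, a = -9.8 m/s².
Falls 240 m from rest: t = √(2·240/9.8) = 7.00 s; v = g·t = 68.6 m/s.
Impact speed = 68.6 m/s

68.6 m/s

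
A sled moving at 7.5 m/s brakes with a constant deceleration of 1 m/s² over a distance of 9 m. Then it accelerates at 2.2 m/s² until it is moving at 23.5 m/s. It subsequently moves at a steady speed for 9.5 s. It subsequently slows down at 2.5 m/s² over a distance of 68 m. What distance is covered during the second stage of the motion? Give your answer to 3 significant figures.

117 m

Phase 1 (decelerating): v₀ = 7.50 m/s, a = -1 m/s².
v² = v₀² + 2aΔx = 7.50² + 2·-1·9 = 38.2 → v = 6.18 m/s
t = (v − v₀)/a = (6.18 − 7.50)/-1 = 1.32 s

Phase 2 (accelerating): v₀ = 6.18 m/s, a = 2.2 m/s².
v = v₀ + at → t = (23.5 − 6.18) / 2.2 = 7.87 s
v² = v₀² + 2aΔx → Δx = (23.5² − 6.18²)/(2·2.2) = 117 m
Distance in phase 2 = 117 m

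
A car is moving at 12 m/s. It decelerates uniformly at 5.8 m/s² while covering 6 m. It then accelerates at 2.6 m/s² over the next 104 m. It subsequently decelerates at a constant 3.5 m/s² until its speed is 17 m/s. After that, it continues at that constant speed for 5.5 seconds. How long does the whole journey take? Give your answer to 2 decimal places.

Phase 1 (decelerating): v₀ = 12.0 m/s, a = -5.8 m/s².
v² = v₀² + 2aΔx = 12.0² + 2·-5.8·6 = 74.4 → v = 8.63 m/s
t = (v − v₀)/a = (8.63 − 12.0)/-5.8 = 0.582 s

Phase 2 (accelerating): v₀ = 8.63 m/s, a = 2.6 m/s².
v² = v₀² + 2aΔx = 8.63² + 2·2.6·104 = 615 → v = 24.8 m/s
t = (v − v₀)/a = (24.8 − 8.63)/2.6 = 6.22 s

Phase 3 (decelerating): v₀ = 24.8 m/s, a = -3.5 m/s².
v = v₀ + at → t = (17 − 24.8) / -3.5 = 2.23 s
v² = v₀² + 2aΔx → Δx = (17² − 24.8²)/(2·-3.5) = 46.6 m

Phase 4 (constant speed): v₀ = 17.0 m/s, a = 0 m/s².
v = v₀ + at = 17.0 + (0)(5.5) = 17.0 m/s
Δx = v₀t + ½at² = 17.0·5.5 + 0.5·0·5.5² = 93.5 m
Total time = 0.582 + 6.22 + 2.23 + 5.50 = 14.5 s

14.53 s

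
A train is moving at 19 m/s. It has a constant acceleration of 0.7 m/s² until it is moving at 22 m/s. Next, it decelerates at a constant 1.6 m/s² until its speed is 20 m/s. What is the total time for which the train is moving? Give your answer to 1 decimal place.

Phase 1 (accelerating): v₀ = 19.0 m/s, a = 0.7 m/s².
v = v₀ + at → t = (22 − 19.0) / 0.7 = 4.29 s
v² = v₀² + 2aΔx → Δx = (22² − 19.0²)/(2·0.7) = 87.9 m

Phase 2 (decelerating): v₀ = 22.0 m/s, a = -1.6 m/s².
v = v₀ + at → t = (20 − 22.0) / -1.6 = 1.25 s
v² = v₀² + 2aΔx → Δx = (20² − 22.0²)/(2·-1.6) = 26.2 m
Total time = 4.29 + 1.25 = 5.54 s

5.5 s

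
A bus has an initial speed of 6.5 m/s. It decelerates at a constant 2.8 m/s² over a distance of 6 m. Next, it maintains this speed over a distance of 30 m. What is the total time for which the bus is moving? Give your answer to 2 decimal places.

Phase 1 (decelerating): v₀ = 6.50 m/s, a = -2.8 m/s².
v² = v₀² + 2aΔx = 6.50² + 2·-2.8·6 = 8.65 → v = 2.94 m/s
t = (v − v₀)/a = (2.94 − 6.50)/-2.8 = 1.27 s

Phase 2 (constant speed): v₀ = 2.94 m/s, a = 0 m/s².
Constant speed: t = d/v = 30/2.94 = 10.2 s
Total time = 1.27 + 10.2 = 11.5 s

11.47 s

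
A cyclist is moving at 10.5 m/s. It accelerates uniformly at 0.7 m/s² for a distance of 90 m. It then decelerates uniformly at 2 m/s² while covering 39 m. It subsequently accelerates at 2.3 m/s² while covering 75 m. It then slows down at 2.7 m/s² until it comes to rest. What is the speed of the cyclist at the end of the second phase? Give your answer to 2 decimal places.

8.96 m/s

Phase 1 (accelerating): v₀ = 10.5 m/s, a = 0.7 m/s².
v² = v₀² + 2aΔx = 10.5² + 2·0.7·90 = 236 → v = 15.4 m/s
t = (v − v₀)/a = (15.4 − 10.5)/0.7 = 6.96 s

Phase 2 (decelerating): v₀ = 15.4 m/s, a = -2 m/s².
v² = v₀² + 2aΔx = 15.4² + 2·-2·39 = 80.2 → v = 8.96 m/s
t = (v − v₀)/a = (8.96 − 15.4)/-2 = 3.21 s
Speed at end of phase 2 = 8.96 m/s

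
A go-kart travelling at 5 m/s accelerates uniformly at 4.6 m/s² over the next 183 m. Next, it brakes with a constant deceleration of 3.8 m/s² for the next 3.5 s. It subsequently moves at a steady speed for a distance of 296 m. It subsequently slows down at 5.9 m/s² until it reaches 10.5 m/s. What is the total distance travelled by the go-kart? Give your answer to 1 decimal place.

657.7 m

Phase 1 (accelerating): v₀ = 5.00 m/s, a = 4.6 m/s².
v² = v₀² + 2aΔx = 5.00² + 2·4.6·183 = 1710 → v = 41.3 m/s
t = (v − v₀)/a = (41.3 − 5.00)/4.6 = 7.90 s

Phase 2 (decelerating): v₀ = 41.3 m/s, a = -3.8 m/s².
v = v₀ + at = 41.3 + (-3.8)(3.5) = 28.0 m/s
Δx = v₀t + ½at² = 41.3·3.5 + 0.5·-3.8·3.5² = 121 m

Phase 3 (constant speed): v₀ = 28.0 m/s, a = 0 m/s².
Constant speed: t = d/v = 296/28.0 = 10.6 s

Phase 4 (decelerating): v₀ = 28.0 m/s, a = -5.9 m/s².
v = v₀ + at → t = (10.5 − 28.0) / -5.9 = 2.97 s
v² = v₀² + 2aΔx → Δx = (10.5² − 28.0²)/(2·-5.9) = 57.3 m
Total distance = 183 + 121 + 296 + 57.3 = 658 m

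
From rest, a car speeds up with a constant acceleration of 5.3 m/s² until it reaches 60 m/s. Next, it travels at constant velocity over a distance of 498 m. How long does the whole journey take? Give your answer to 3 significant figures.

19.6 s

Phase 1 (accelerating): v₀ = 0 m/s, a = 5.3 m/s².
v = v₀ + at → t = (60 − 0) / 5.3 = 11.3 s
v² = v₀² + 2aΔx → Δx = (60² − 0²)/(2·5.3) = 340 m

Phase 2 (constant speed): v₀ = 60.0 m/s, a = 0 m/s².
Constant speed: t = d/v = 498/60.0 = 8.30 s
Total time = 11.3 + 8.30 = 19.6 s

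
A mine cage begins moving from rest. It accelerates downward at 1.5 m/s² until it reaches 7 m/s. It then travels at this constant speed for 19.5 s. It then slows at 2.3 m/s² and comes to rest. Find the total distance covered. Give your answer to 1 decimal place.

163.5 m

Phase 1 (accelerating): v₀ = 0 m/s, a = 1.5 m/s².
v = v₀ + at → t = (7 − 0) / 1.5 = 4.67 s
v² = v₀² + 2aΔx → Δx = (7² − 0²)/(2·1.5) = 16.3 m

Phase 2 (constant speed): v₀ = 7.00 m/s, a = 0 m/s².
v = v₀ + at = 7.00 + (0)(19.5) = 7.00 m/s
Δx = v₀t + ½at² = 7.00·19.5 + 0.5·0·19.5² = 136 m

Phase 3 (decelerating): v₀ = 7.00 m/s, a = -2.3 m/s².
v = v₀ + at → t = (0 − 7.00) / -2.3 = 3.04 s
v² = v₀² + 2aΔx → Δx = (0² − 7.00²)/(2·-2.3) = 10.7 m
Total distance = 16.3 + 136 + 10.7 = 163 m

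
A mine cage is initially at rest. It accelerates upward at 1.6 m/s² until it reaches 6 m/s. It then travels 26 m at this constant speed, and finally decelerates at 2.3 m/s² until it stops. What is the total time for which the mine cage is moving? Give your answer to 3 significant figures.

Phase 1 (accelerating): v₀ = 0 m/s, a = 1.6 m/s².
v = v₀ + at → t = (6 − 0) / 1.6 = 3.75 s
v² = v₀² + 2aΔx → Δx = (6² − 0²)/(2·1.6) = 11.2 m

Phase 2 (constant speed): v₀ = 6.00 m/s, a = 0 m/s².
Constant speed: t = d/v = 26/6.00 = 4.33 s

Phase 3 (decelerating): v₀ = 6.00 m/s, a = -2.3 m/s².
v = v₀ + at → t = (0 − 6.00) / -2.3 = 2.61 s
v² = v₀² + 2aΔx → Δx = (0² − 6.00²)/(2·-2.3) = 7.83 m
Total time = 3.75 + 4.33 + 2.61 = 10.7 s

10.7 s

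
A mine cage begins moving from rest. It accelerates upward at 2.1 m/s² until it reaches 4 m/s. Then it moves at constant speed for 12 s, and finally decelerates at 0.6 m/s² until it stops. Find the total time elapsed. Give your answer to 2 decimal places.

20.57 s

Phase 1 (accelerating): v₀ = 0 m/s, a = 2.1 m/s².
v = v₀ + at → t = (4 − 0) / 2.1 = 1.90 s
v² = v₀² + 2aΔx → Δx = (4² − 0²)/(2·2.1) = 3.81 m

Phase 2 (constant speed): v₀ = 4.00 m/s, a = 0 m/s².
v = v₀ + at = 4.00 + (0)(12) = 4.00 m/s
Δx = v₀t + ½at² = 4.00·12 + 0.5·0·12² = 48.0 m

Phase 3 (decelerating): v₀ = 4.00 m/s, a = -0.6 m/s².
v = v₀ + at → t = (0 − 4.00) / -0.6 = 6.67 s
v² = v₀² + 2aΔx → Δx = (0² − 4.00²)/(2·-0.6) = 13.3 m
Total time = 1.90 + 12.0 + 6.67 = 20.6 s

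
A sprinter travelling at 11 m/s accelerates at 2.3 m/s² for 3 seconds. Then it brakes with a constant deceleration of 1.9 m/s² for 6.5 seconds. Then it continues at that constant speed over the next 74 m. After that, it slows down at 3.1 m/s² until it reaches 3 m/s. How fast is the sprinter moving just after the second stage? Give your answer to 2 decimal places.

5.55 m/s

Phase 1 (accelerating): v₀ = 11.0 m/s, a = 2.3 m/s².
v = v₀ + at = 11.0 + (2.3)(3) = 17.9 m/s
Δx = v₀t + ½at² = 11.0·3 + 0.5·2.3·3² = 43.4 m

Phase 2 (decelerating): v₀ = 17.9 m/s, a = -1.9 m/s².
v = v₀ + at = 17.9 + (-1.9)(6.5) = 5.55 m/s
Δx = v₀t + ½at² = 17.9·6.5 + 0.5·-1.9·6.5² = 76.2 m
Speed at end of phase 2 = 5.55 m/s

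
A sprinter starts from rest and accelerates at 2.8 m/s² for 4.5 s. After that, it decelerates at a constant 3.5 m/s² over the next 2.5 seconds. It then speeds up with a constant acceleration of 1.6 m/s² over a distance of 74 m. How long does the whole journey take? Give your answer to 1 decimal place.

14.5 s

Phase 1 (accelerating): v₀ = 0 m/s, a = 2.8 m/s².
v = v₀ + at = 0 + (2.8)(4.5) = 12.6 m/s
Δx = v₀t + ½at² = 0·4.5 + 0.5·2.8·4.5² = 28.3 m

Phase 2 (decelerating): v₀ = 12.6 m/s, a = -3.5 m/s².
v = v₀ + at = 12.6 + (-3.5)(2.5) = 3.85 m/s
Δx = v₀t + ½at² = 12.6·2.5 + 0.5·-3.5·2.5² = 20.6 m

Phase 3 (accelerating): v₀ = 3.85 m/s, a = 1.6 m/s².
v² = v₀² + 2aΔx = 3.85² + 2·1.6·74 = 252 → v = 15.9 m/s
t = (v − v₀)/a = (15.9 − 3.85)/1.6 = 7.51 s
Total time = 4.50 + 2.50 + 7.51 = 14.5 s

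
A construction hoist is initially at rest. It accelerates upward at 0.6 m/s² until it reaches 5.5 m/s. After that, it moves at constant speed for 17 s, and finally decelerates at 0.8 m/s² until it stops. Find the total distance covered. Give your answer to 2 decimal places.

Phase 1 (accelerating): v₀ = 0 m/s, a = 0.6 m/s².
v = v₀ + at → t = (5.5 − 0) / 0.6 = 9.17 s
v² = v₀² + 2aΔx → Δx = (5.5² − 0²)/(2·0.6) = 25.2 m

Phase 2 (constant speed): v₀ = 5.50 m/s, a = 0 m/s².
v = v₀ + at = 5.50 + (0)(17) = 5.50 m/s
Δx = v₀t + ½at² = 5.50·17 + 0.5·0·17² = 93.5 m

Phase 3 (decelerating): v₀ = 5.50 m/s, a = -0.8 m/s².
v = v₀ + at → t = (0 − 5.50) / -0.8 = 6.88 s
v² = v₀² + 2aΔx → Δx = (0² − 5.50²)/(2·-0.8) = 18.9 m
Total distance = 25.2 + 93.5 + 18.9 = 138 m

137.61 m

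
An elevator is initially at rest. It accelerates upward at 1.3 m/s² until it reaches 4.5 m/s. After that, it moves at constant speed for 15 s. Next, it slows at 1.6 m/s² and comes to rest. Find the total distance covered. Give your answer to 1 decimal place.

81.6 m

Phase 1 (accelerating): v₀ = 0 m/s, a = 1.3 m/s².
v = v₀ + at → t = (4.5 − 0) / 1.3 = 3.46 s
v² = v₀² + 2aΔx → Δx = (4.5² − 0²)/(2·1.3) = 7.79 m

Phase 2 (constant speed): v₀ = 4.50 m/s, a = 0 m/s².
v = v₀ + at = 4.50 + (0)(15) = 4.50 m/s
Δx = v₀t + ½at² = 4.50·15 + 0.5·0·15² = 67.5 m

Phase 3 (decelerating): v₀ = 4.50 m/s, a = -1.6 m/s².
v = v₀ + at → t = (0 − 4.50) / -1.6 = 2.81 s
v² = v₀² + 2aΔx → Δx = (0² − 4.50²)/(2·-1.6) = 6.33 m
Total distance = 7.79 + 67.5 + 6.33 = 81.6 m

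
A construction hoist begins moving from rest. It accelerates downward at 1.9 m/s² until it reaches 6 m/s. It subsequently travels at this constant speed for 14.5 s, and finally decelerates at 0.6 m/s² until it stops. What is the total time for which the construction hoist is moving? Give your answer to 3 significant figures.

Phase 1 (accelerating): v₀ = 0 m/s, a = 1.9 m/s².
v = v₀ + at → t = (6 − 0) / 1.9 = 3.16 s
v² = v₀² + 2aΔx → Δx = (6² − 0²)/(2·1.9) = 9.47 m

Phase 2 (constant speed): v₀ = 6.00 m/s, a = 0 m/s².
v = v₀ + at = 6.00 + (0)(14.5) = 6.00 m/s
Δx = v₀t + ½at² = 6.00·14.5 + 0.5·0·14.5² = 87.0 m

Phase 3 (decelerating): v₀ = 6.00 m/s, a = -0.6 m/s².
v = v₀ + at → t = (0 − 6.00) / -0.6 = 10.0 s
v² = v₀² + 2aΔx → Δx = (0² − 6.00²)/(2·-0.6) = 30.0 m
Total time = 3.16 + 14.5 + 10.0 = 27.7 s

27.7 s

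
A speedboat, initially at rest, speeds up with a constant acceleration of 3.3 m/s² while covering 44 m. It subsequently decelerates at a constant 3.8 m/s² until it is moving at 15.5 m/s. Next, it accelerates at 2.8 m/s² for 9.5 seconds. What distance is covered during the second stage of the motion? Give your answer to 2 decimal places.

Phase 1 (accelerating): v₀ = 0 m/s, a = 3.3 m/s².
v² = v₀² + 2aΔx = 0² + 2·3.3·44 = 290 → v = 17.0 m/s
t = (v − v₀)/a = (17.0 − 0)/3.3 = 5.16 s

Phase 2 (decelerating): v₀ = 17.0 m/s, a = -3.8 m/s².
v = v₀ + at → t = (15.5 − 17.0) / -3.8 = 0.406 s
v² = v₀² + 2aΔx → Δx = (15.5² − 17.0²)/(2·-3.8) = 6.60 m
Distance in phase 2 = 6.60 m

6.60 m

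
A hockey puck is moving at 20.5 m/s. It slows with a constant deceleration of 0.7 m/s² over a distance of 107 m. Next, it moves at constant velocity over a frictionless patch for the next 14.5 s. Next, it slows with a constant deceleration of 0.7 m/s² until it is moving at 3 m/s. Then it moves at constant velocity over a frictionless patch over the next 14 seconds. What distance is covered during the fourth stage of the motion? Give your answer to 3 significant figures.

42.0 m

Phase 1 (decelerating): v₀ = 20.5 m/s, a = -0.7 m/s².
v² = v₀² + 2aΔx = 20.5² + 2·-0.7·107 = 270 → v = 16.4 m/s
t = (v − v₀)/a = (16.4 − 20.5)/-0.7 = 5.79 s

Phase 2 (constant speed): v₀ = 16.4 m/s, a = 0 m/s².
v = v₀ + at = 16.4 + (0)(14.5) = 16.4 m/s
Δx = v₀t + ½at² = 16.4·14.5 + 0.5·0·14.5² = 238 m

Phase 3 (decelerating): v₀ = 16.4 m/s, a = -0.7 m/s².
v = v₀ + at → t = (3 − 16.4) / -0.7 = 19.2 s
v² = v₀² + 2aΔx → Δx = (3² − 16.4²)/(2·-0.7) = 187 m

Phase 4 (constant speed): v₀ = 3.00 m/s, a = 0 m/s².
v = v₀ + at = 3.00 + (0)(14) = 3.00 m/s
Δx = v₀t + ½at² = 3.00·14 + 0.5·0·14² = 42.0 m
Distance in phase 4 = 42.0 m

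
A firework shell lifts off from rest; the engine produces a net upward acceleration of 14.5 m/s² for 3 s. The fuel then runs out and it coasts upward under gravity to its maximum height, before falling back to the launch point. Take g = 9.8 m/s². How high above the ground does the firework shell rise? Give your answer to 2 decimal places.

Phase 1 (powered ascent): v₀ = 0 m/s, a = 14.5 m/s².
v = v₀ + at = 0 + (14.5)(3) = 43.5 m/s
Δx = v₀t + ½at² = 0·3 + 0.5·14.5·3² = 65.2 m

Phase 2 (coasting upward): v₀ = 43.5 m/s, a = -9.8 m/s².
v = v₀ + at → t = (0 − 43.5) / -9.8 = 4.44 s
v² = v₀² + 2aΔx → Δx = (0² − 43.5²)/(2·-9.8) = 96.5 m
Maximum height = 65.2 + 96.5 = 162 m

161.79 m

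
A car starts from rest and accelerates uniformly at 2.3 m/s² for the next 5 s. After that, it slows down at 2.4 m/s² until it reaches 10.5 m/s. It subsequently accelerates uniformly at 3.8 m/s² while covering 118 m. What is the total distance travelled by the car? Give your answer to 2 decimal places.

Phase 1 (accelerating): v₀ = 0 m/s, a = 2.3 m/s².
v = v₀ + at = 0 + (2.3)(5) = 11.5 m/s
Δx = v₀t + ½at² = 0·5 + 0.5·2.3·5² = 28.8 m

Phase 2 (decelerating): v₀ = 11.5 m/s, a = -2.4 m/s².
v = v₀ + at → t = (10.5 − 11.5) / -2.4 = 0.417 s
v² = v₀² + 2aΔx → Δx = (10.5² − 11.5²)/(2·-2.4) = 4.58 m

Phase 3 (accelerating): v₀ = 10.5 m/s, a = 3.8 m/s².
v² = v₀² + 2aΔx = 10.5² + 2·3.8·118 = 1010 → v = 31.7 m/s
t = (v − v₀)/a = (31.7 − 10.5)/3.8 = 5.59 s
Total distance = 28.8 + 4.58 + 118 = 151 m

151.33 m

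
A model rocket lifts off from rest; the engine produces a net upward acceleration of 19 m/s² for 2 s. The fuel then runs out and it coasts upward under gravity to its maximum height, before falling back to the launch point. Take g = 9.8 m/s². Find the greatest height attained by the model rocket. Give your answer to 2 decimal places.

111.67 m

Phase 1 (powered ascent): v₀ = 0 m/s, a = 19 m/s².
v = v₀ + at = 0 + (19)(2) = 38.0 m/s
Δx = v₀t + ½at² = 0·2 + 0.5·19·2² = 38.0 m

Phase 2 (coasting upward): v₀ = 38.0 m/s, a = -9.8 m/s².
v = v₀ + at → t = (0 − 38.0) / -9.8 = 3.88 s
v² = v₀² + 2aΔx → Δx = (0² − 38.0²)/(2·-9.8) = 73.7 m
Maximum height = 38.0 + 73.7 = 112 m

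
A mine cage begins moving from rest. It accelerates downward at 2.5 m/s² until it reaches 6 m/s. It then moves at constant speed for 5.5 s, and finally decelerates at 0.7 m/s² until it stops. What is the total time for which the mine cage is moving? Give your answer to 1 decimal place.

16.5 s

Phase 1 (accelerating): v₀ = 0 m/s, a = 2.5 m/s².
v = v₀ + at → t = (6 − 0) / 2.5 = 2.40 s
v² = v₀² + 2aΔx → Δx = (6² − 0²)/(2·2.5) = 7.20 m

Phase 2 (constant speed): v₀ = 6.00 m/s, a = 0 m/s².
v = v₀ + at = 6.00 + (0)(5.5) = 6.00 m/s
Δx = v₀t + ½at² = 6.00·5.5 + 0.5·0·5.5² = 33.0 m

Phase 3 (decelerating): v₀ = 6.00 m/s, a = -0.7 m/s².
v = v₀ + at → t = (0 − 6.00) / -0.7 = 8.57 s
v² = v₀² + 2aΔx → Δx = (0² − 6.00²)/(2·-0.7) = 25.7 m
Total time = 2.40 + 5.50 + 8.57 = 16.5 s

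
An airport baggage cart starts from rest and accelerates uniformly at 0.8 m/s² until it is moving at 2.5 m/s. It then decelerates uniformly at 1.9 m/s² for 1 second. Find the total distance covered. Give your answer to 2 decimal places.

Phase 1 (accelerating): v₀ = 0 m/s, a = 0.8 m/s².
v = v₀ + at → t = (2.5 − 0) / 0.8 = 3.12 s
v² = v₀² + 2aΔx → Δx = (2.5² − 0²)/(2·0.8) = 3.91 m

Phase 2 (decelerating): v₀ = 2.50 m/s, a = -1.9 m/s².
v = v₀ + at = 2.50 + (-1.9)(1) = 0.600 m/s
Δx = v₀t + ½at² = 2.50·1 + 0.5·-1.9·1² = 1.55 m
Total distance = 3.91 + 1.55 = 5.46 m

5.46 m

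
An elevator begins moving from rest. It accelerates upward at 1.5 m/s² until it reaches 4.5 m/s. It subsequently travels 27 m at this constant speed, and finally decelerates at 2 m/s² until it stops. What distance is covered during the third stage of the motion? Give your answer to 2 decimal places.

5.06 m

Phase 1 (accelerating): v₀ = 0 m/s, a = 1.5 m/s².
v = v₀ + at → t = (4.5 − 0) / 1.5 = 3.00 s
v² = v₀² + 2aΔx → Δx = (4.5² − 0²)/(2·1.5) = 6.75 m

Phase 2 (constant speed): v₀ = 4.50 m/s, a = 0 m/s².
Constant speed: t = d/v = 27/4.50 = 6.00 s

Phase 3 (decelerating): v₀ = 4.50 m/s, a = -2 m/s².
v = v₀ + at → t = (0 − 4.50) / -2 = 2.25 s
v² = v₀² + 2aΔx → Δx = (0² − 4.50²)/(2·-2) = 5.06 m
Distance in phase 3 = 5.06 m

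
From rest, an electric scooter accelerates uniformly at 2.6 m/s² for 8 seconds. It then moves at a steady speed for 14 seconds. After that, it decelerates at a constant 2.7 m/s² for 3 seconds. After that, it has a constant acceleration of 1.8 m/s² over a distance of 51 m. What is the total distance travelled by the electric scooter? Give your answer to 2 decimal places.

475.65 m

Phase 1 (accelerating): v₀ = 0 m/s, a = 2.6 m/s².
v = v₀ + at = 0 + (2.6)(8) = 20.8 m/s
Δx = v₀t + ½at² = 0·8 + 0.5·2.6·8² = 83.2 m

Phase 2 (constant speed): v₀ = 20.8 m/s, a = 0 m/s².
v = v₀ + at = 20.8 + (0)(14) = 20.8 m/s
Δx = v₀t + ½at² = 20.8·14 + 0.5·0·14² = 291 m

Phase 3 (decelerating): v₀ = 20.8 m/s, a = -2.7 m/s².
v = v₀ + at = 20.8 + (-2.7)(3) = 12.7 m/s
Δx = v₀t + ½at² = 20.8·3 + 0.5·-2.7·3² = 50.2 m

Phase 4 (accelerating): v₀ = 12.7 m/s, a = 1.8 m/s².
v² = v₀² + 2aΔx = 12.7² + 2·1.8·51 = 345 → v = 18.6 m/s
t = (v − v₀)/a = (18.6 − 12.7)/1.8 = 3.26 s
Total distance = 83.2 + 291 + 50.2 + 51.0 = 476 m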